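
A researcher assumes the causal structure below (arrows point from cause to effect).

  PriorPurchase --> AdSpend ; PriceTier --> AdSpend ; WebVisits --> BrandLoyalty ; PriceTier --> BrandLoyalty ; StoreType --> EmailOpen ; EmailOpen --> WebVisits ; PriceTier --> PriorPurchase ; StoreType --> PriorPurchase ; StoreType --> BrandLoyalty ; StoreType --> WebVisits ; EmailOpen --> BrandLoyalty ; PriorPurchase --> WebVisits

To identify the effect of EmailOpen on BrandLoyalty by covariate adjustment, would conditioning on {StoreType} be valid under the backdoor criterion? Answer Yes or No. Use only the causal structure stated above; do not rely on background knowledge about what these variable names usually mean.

Backdoor paths from EmailOpen to BrandLoyalty (paths whose first edge points into EmailOpen):
  P1: EmailOpen <- StoreType -> PriorPurchase <- PriceTier -> BrandLoyalty
  P2: EmailOpen <- StoreType -> PriorPurchase -> WebVisits -> BrandLoyalty
  P3: EmailOpen <- StoreType -> PriorPurchase -> AdSpend <- PriceTier -> BrandLoyalty
  P4: EmailOpen <- StoreType -> WebVisits <- PriorPurchase <- PriceTier -> BrandLoyalty
  P5: EmailOpen <- StoreType -> WebVisits <- PriorPurchase -> AdSpend <- PriceTier -> BrandLoyalty
  P6: EmailOpen <- StoreType -> WebVisits -> BrandLoyalty
  P7: EmailOpen <- StoreType -> BrandLoyalty
Condition 1 (no descendant of EmailOpen in the set): holds — descendants of EmailOpen are {BrandLoyalty, WebVisits}; none are in {StoreType}.
Condition 2 (every backdoor path blocked by {StoreType}):
  P1: blocked at fork node StoreType ∈ conditioning set.
  P2: blocked at fork node StoreType ∈ conditioning set.
  P3: blocked at fork node StoreType ∈ conditioning set.
  P4: blocked at fork node StoreType ∈ conditioning set.
  P5: blocked at fork node StoreType ∈ conditioning set.
  P6: blocked at fork node StoreType ∈ conditioning set.
  P7: blocked at fork node StoreType ∈ conditioning set.
{StoreType} satisfies the backdoor criterion.

Yes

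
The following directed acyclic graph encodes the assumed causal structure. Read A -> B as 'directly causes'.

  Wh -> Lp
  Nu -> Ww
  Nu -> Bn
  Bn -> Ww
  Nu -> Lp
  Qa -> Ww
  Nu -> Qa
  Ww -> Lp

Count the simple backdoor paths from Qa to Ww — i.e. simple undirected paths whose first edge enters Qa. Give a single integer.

A backdoor path from Qa to Ww is any simple undirected path whose first edge points into Qa (i.e. leaves Qa via a parent).
Parents of Qa: {Nu}.
Enumerating:
  P1: Qa <- Nu -> Bn -> Ww
  P2: Qa <- Nu -> Ww
  P3: Qa <- Nu -> Lp <- Ww
That exhausts the simple backdoor paths. Count: 3.

3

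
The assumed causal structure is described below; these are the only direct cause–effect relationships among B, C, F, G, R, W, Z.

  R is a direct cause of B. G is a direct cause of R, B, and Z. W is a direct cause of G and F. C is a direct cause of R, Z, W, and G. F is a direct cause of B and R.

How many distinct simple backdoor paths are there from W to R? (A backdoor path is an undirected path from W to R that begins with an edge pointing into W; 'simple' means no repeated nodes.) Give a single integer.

A backdoor path from W to R is any simple undirected path whose first edge points into W (i.e. leaves W via a parent).
Parents of W: {C}.
Enumerating:
  P1: W <- C -> G -> R
  P2: W <- C -> G -> B <- F -> R
  P3: W <- C -> G -> B <- R
  P4: W <- C -> R
  P5: W <- C -> Z <- G -> R
  P6: W <- C -> Z <- G -> B <- F -> R
  P7: W <- C -> Z <- G -> B <- R
That exhausts the simple backdoor paths. Count: 7.

7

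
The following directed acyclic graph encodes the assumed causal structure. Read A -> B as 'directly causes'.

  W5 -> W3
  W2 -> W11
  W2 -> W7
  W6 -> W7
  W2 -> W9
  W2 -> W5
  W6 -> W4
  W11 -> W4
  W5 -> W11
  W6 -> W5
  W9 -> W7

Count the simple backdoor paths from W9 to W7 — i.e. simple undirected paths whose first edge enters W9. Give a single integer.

5

A backdoor path from W9 to W7 is any simple undirected path whose first edge points into W9 (i.e. leaves W9 via a parent).
Parents of W9: {W2}.
Enumerating:
  P1: W9 <- W2 -> W5 <- W6 -> W7
  P2: W9 <- W2 -> W5 -> W11 -> W4 <- W6 -> W7
  P3: W9 <- W2 -> W11 <- W5 <- W6 -> W7
  P4: W9 <- W2 -> W11 -> W4 <- W6 -> W7
  P5: W9 <- W2 -> W7
That exhausts the simple backdoor paths. Count: 5.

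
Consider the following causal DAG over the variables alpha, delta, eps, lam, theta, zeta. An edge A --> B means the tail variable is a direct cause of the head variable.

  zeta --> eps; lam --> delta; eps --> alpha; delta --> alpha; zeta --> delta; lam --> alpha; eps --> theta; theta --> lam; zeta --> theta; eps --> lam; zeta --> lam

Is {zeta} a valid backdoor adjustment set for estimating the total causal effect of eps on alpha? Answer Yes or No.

Backdoor paths from eps to alpha (paths whose first edge points into eps):
  P1: eps <- zeta -> theta -> lam -> delta -> alpha
  P2: eps <- zeta -> theta -> lam -> alpha
  P3: eps <- zeta -> lam -> delta -> alpha
  P4: eps <- zeta -> lam -> alpha
  P5: eps <- zeta -> delta <- lam -> alpha
  P6: eps <- zeta -> delta -> alpha
Condition 1 (no descendant of eps in the set): holds — descendants of eps are {alpha, delta, lam, theta}; none are in {zeta}.
Condition 2 (every backdoor path blocked by {zeta}):
  P1: blocked at fork node zeta ∈ conditioning set.
  P2: blocked at fork node zeta ∈ conditioning set.
  P3: blocked at fork node zeta ∈ conditioning set.
  P4: blocked at fork node zeta ∈ conditioning set.
  P5: blocked at fork node zeta ∈ conditioning set.
  P6: blocked at fork node zeta ∈ conditioning set.
{zeta} satisfies the backdoor criterion.

Yes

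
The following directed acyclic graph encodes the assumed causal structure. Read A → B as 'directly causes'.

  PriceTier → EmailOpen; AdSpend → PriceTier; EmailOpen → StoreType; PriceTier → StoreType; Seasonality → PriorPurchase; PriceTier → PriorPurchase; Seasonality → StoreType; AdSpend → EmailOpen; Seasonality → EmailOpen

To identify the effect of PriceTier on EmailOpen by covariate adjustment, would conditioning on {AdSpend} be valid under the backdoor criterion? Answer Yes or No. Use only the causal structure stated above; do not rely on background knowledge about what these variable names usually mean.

Backdoor paths from PriceTier to EmailOpen (paths whose first edge points into PriceTier):
  P1: PriceTier <- AdSpend -> EmailOpen
Condition 1 (no descendant of PriceTier in the set): holds — descendants of PriceTier are {EmailOpen, PriorPurchase, StoreType}; none are in {AdSpend}.
Condition 2 (every backdoor path blocked by {AdSpend}):
  P1: blocked at fork node AdSpend ∈ conditioning set.
{AdSpend} satisfies the backdoor criterion.

Yes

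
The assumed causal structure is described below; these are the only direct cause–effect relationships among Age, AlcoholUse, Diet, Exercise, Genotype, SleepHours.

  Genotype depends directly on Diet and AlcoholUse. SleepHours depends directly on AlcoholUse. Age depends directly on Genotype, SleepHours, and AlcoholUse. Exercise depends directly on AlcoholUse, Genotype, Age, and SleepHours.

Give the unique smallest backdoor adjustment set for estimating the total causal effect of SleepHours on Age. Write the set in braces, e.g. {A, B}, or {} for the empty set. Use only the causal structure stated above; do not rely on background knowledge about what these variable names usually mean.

Variables eligible for adjustment (non-descendants of SleepHours, excluding SleepHours and Age): {AlcoholUse, Diet, Genotype}.
Backdoor paths from SleepHours to Age:
  P1: SleepHours <- AlcoholUse -> Genotype -> Age
  P2: SleepHours <- AlcoholUse -> Genotype -> Exercise <- Age
  P3: SleepHours <- AlcoholUse -> Age
  P4: SleepHours <- AlcoholUse -> Exercise <- Genotype -> Age
  P5: SleepHours <- AlcoholUse -> Exercise <- Age
The empty set is not sufficient: P1 (SleepHours <- AlcoholUse -> Genotype -> Age) has no collider blocking it and no conditioned non-collider, so it is open.
Try {AlcoholUse}:
  P1: blocked at fork node AlcoholUse ∈ conditioning set.
  P2: blocked at fork node AlcoholUse ∈ conditioning set.
  P3: blocked at fork node AlcoholUse ∈ conditioning set.
  P4: blocked at fork node AlcoholUse ∈ conditioning set.
  P5: blocked at fork node AlcoholUse ∈ conditioning set.
{AlcoholUse} contains no descendant of SleepHours and blocks every backdoor path.
No other singleton works — e.g. {Diet} leaves P1 open — so {AlcoholUse} is the unique smallest valid adjustment set.

{AlcoholUse}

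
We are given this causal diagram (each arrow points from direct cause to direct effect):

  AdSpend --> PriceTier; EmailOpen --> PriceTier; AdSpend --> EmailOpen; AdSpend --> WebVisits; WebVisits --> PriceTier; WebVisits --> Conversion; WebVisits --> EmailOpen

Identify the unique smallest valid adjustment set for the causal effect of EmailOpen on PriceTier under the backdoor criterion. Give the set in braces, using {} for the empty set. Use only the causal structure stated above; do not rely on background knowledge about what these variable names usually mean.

Variables eligible for adjustment (non-descendants of EmailOpen, excluding EmailOpen and PriceTier): {AdSpend, Conversion, WebVisits}.
Backdoor paths from EmailOpen to PriceTier:
  P1: EmailOpen <- AdSpend -> WebVisits -> PriceTier
  P2: EmailOpen <- AdSpend -> PriceTier
  P3: EmailOpen <- WebVisits <- AdSpend -> PriceTier
  P4: EmailOpen <- WebVisits -> PriceTier
The empty set is not sufficient: P1 (EmailOpen <- AdSpend -> WebVisits -> PriceTier) has no collider blocking it and no conditioned non-collider, so it is open.
Try {AdSpend, WebVisits}:
  P1: blocked at fork node AdSpend ∈ conditioning set.
  P2: blocked at fork node AdSpend ∈ conditioning set.
  P3: blocked at chain node WebVisits ∈ conditioning set.
  P4: blocked at fork node WebVisits ∈ conditioning set.
{AdSpend, WebVisits} contains no descendant of EmailOpen and blocks every backdoor path.
Every element of {AdSpend, WebVisits} is needed (dropping AdSpend leaves P2 open; dropping WebVisits leaves P4 open), so no proper subset is valid.
Among all size-2 subsets of the eligible variables, only {AdSpend, WebVisits} blocks every backdoor path, so it is the unique smallest valid adjustment set.

{AdSpend, WebVisits}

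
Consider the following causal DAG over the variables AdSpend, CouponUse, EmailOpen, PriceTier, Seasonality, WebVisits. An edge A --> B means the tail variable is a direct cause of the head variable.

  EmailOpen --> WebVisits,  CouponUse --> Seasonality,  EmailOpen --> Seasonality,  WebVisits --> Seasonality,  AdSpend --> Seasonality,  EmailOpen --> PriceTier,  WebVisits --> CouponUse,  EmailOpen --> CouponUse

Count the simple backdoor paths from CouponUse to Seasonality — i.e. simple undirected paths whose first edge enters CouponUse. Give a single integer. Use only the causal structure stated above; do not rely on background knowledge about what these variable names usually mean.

A backdoor path from CouponUse to Seasonality is any simple undirected path whose first edge points into CouponUse (i.e. leaves CouponUse via a parent).
Parents of CouponUse: {EmailOpen, WebVisits}.
Enumerating:
  P1: CouponUse <- EmailOpen -> WebVisits -> Seasonality
  P2: CouponUse <- EmailOpen -> Seasonality
  P3: CouponUse <- WebVisits <- EmailOpen -> Seasonality
  P4: CouponUse <- WebVisits -> Seasonality
That exhausts the simple backdoor paths. Count: 4.

4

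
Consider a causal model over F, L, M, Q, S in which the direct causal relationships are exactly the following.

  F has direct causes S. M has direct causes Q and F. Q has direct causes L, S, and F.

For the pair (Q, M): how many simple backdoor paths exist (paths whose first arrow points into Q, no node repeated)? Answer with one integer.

2

A backdoor path from Q to M is any simple undirected path whose first edge points into Q (i.e. leaves Q via a parent).
Parents of Q: {F, L, S}.
Enumerating:
  P1: Q <- S -> F -> M
  P2: Q <- F -> M
That exhausts the simple backdoor paths. Count: 2.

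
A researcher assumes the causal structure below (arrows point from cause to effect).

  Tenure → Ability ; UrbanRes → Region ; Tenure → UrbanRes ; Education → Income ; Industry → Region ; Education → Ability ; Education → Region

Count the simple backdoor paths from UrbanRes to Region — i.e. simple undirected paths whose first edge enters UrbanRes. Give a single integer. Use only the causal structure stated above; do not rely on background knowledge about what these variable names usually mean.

A backdoor path from UrbanRes to Region is any simple undirected path whose first edge points into UrbanRes (i.e. leaves UrbanRes via a parent).
Parents of UrbanRes: {Tenure}.
Enumerating:
  P1: UrbanRes <- Tenure -> Ability <- Education -> Region
That exhausts the simple backdoor paths. Count: 1.

1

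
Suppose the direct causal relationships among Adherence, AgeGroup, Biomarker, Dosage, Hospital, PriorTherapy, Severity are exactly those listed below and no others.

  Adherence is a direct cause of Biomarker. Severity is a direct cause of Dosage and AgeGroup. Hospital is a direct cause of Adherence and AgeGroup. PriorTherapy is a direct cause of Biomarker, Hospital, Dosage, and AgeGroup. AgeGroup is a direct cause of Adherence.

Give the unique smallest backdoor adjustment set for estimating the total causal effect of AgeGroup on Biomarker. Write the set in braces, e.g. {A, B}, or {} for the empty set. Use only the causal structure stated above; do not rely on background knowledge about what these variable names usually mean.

Variables eligible for adjustment (non-descendants of AgeGroup, excluding AgeGroup and Biomarker): {Dosage, Hospital, PriorTherapy, Severity}.
Backdoor paths from AgeGroup to Biomarker:
  P1: AgeGroup <- PriorTherapy -> Hospital -> Adherence -> Biomarker
  P2: AgeGroup <- PriorTherapy -> Biomarker
  P3: AgeGroup <- Severity -> Dosage <- PriorTherapy -> Hospital -> Adherence -> Biomarker
  P4: AgeGroup <- Severity -> Dosage <- PriorTherapy -> Biomarker
  P5: AgeGroup <- Hospital <- PriorTherapy -> Biomarker
  P6: AgeGroup <- Hospital -> Adherence -> Biomarker
The empty set is not sufficient: P1 (AgeGroup <- PriorTherapy -> Hospital -> Adherence -> Biomarker) has no collider blocking it and no conditioned non-collider, so it is open.
Try {Hospital, PriorTherapy}:
  P1: blocked at fork node PriorTherapy ∈ conditioning set.
  P2: blocked at fork node PriorTherapy ∈ conditioning set.
  P3: blocked at collider Dosage (neither it nor any descendant is in the conditioning set).
  P4: blocked at collider Dosage (neither it nor any descendant is in the conditioning set).
  P5: blocked at chain node Hospital ∈ conditioning set.
  P6: blocked at fork node Hospital ∈ conditioning set.
{Hospital, PriorTherapy} contains no descendant of AgeGroup and blocks every backdoor path.
Every element of {Hospital, PriorTherapy} is needed (dropping Hospital leaves P6 open; dropping PriorTherapy leaves P2 open), so no proper subset is valid.
Among all size-2 subsets of the eligible variables, only {Hospital, PriorTherapy} blocks every backdoor path, so it is the unique smallest valid adjustment set.

{Hospital, PriorTherapy}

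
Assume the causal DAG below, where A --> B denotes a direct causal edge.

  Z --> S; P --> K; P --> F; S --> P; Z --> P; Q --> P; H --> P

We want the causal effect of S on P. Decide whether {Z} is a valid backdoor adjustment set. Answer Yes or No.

Yes

Backdoor paths from S to P (paths whose first edge points into S):
  P1: S <- Z -> P
Condition 1 (no descendant of S in the set): holds — descendants of S are {F, K, P}; none are in {Z}.
Condition 2 (every backdoor path blocked by {Z}):
  P1: blocked at fork node Z ∈ conditioning set.
{Z} satisfies the backdoor criterion.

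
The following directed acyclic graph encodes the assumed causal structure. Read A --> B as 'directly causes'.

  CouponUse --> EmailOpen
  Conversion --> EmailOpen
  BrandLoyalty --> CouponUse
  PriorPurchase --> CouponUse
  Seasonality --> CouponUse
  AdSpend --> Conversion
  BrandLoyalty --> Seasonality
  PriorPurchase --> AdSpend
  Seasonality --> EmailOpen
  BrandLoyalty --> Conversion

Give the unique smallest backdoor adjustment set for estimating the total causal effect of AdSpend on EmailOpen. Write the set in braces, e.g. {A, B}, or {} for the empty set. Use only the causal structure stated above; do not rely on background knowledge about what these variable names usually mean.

Variables eligible for adjustment (non-descendants of AdSpend, excluding AdSpend and EmailOpen): {BrandLoyalty, CouponUse, PriorPurchase, Seasonality}.
Backdoor paths from AdSpend to EmailOpen:
  P1: AdSpend <- PriorPurchase -> CouponUse <- BrandLoyalty -> Seasonality -> EmailOpen
  P2: AdSpend <- PriorPurchase -> CouponUse <- BrandLoyalty -> Conversion -> EmailOpen
  P3: AdSpend <- PriorPurchase -> CouponUse <- Seasonality <- BrandLoyalty -> Conversion -> EmailOpen
  P4: AdSpend <- PriorPurchase -> CouponUse <- Seasonality -> EmailOpen
  P5: AdSpend <- PriorPurchase -> CouponUse -> EmailOpen
The empty set is not sufficient: P5 (AdSpend <- PriorPurchase -> CouponUse -> EmailOpen) has no collider blocking it and no conditioned non-collider, so it is open.
Try {PriorPurchase}:
  P1: blocked at fork node PriorPurchase ∈ conditioning set.
  P2: blocked at fork node PriorPurchase ∈ conditioning set.
  P3: blocked at fork node PriorPurchase ∈ conditioning set.
  P4: blocked at fork node PriorPurchase ∈ conditioning set.
  P5: blocked at fork node PriorPurchase ∈ conditioning set.
{PriorPurchase} contains no descendant of AdSpend and blocks every backdoor path.
No other singleton works — e.g. {BrandLoyalty} leaves P5 open — so {PriorPurchase} is the unique smallest valid adjustment set.

{PriorPurchase}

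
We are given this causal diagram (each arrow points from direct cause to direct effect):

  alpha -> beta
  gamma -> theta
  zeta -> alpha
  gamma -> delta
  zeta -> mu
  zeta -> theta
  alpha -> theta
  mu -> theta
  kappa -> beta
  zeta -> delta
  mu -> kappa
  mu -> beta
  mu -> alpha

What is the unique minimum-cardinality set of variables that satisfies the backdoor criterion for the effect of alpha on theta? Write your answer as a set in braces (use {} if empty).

Variables eligible for adjustment (non-descendants of alpha, excluding alpha and theta): {delta, gamma, kappa, mu, zeta}.
Backdoor paths from alpha to theta:
  P1: alpha <- zeta -> mu -> theta
  P2: alpha <- zeta -> delta <- gamma -> theta
  P3: alpha <- zeta -> theta
  P4: alpha <- mu <- zeta -> delta <- gamma -> theta
  P5: alpha <- mu <- zeta -> theta
  P6: alpha <- mu -> theta
The empty set is not sufficient: P1 (alpha <- zeta -> mu -> theta) has no collider blocking it and no conditioned non-collider, so it is open.
Try {mu, zeta}:
  P1: blocked at fork node zeta ∈ conditioning set.
  P2: blocked at fork node zeta ∈ conditioning set.
  P3: blocked at fork node zeta ∈ conditioning set.
  P4: blocked at chain node mu ∈ conditioning set.
  P5: blocked at chain node mu ∈ conditioning set.
  P6: blocked at fork node mu ∈ conditioning set.
{mu, zeta} contains no descendant of alpha and blocks every backdoor path.
Every element of {mu, zeta} is needed (dropping mu leaves P6 open; dropping zeta leaves P3 open), so no proper subset is valid.
Among all size-2 subsets of the eligible variables, only {mu, zeta} blocks every backdoor path, so it is the unique smallest valid adjustment set.

{mu, zeta}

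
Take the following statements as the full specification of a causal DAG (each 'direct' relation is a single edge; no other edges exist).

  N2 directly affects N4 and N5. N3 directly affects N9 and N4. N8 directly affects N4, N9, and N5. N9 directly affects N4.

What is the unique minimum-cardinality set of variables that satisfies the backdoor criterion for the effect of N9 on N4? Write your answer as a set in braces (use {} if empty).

{N3, N8}

Variables eligible for adjustment (non-descendants of N9, excluding N9 and N4): {N2, N3, N5, N8}.
Backdoor paths from N9 to N4:
  P1: N9 <- N3 -> N4
  P2: N9 <- N8 -> N5 <- N2 -> N4
  P3: N9 <- N8 -> N4
The empty set is not sufficient: P1 (N9 <- N3 -> N4) has no collider blocking it and no conditioned non-collider, so it is open.
Try {N3, N8}:
  P1: blocked at fork node N3 ∈ conditioning set.
  P2: blocked at fork node N8 ∈ conditioning set.
  P3: blocked at fork node N8 ∈ conditioning set.
{N3, N8} contains no descendant of N9 and blocks every backdoor path.
Every element of {N3, N8} is needed (dropping N3 leaves P1 open; dropping N8 leaves P3 open), so no proper subset is valid.
Among all size-2 subsets of the eligible variables, only {N3, N8} blocks every backdoor path, so it is the unique smallest valid adjustment set.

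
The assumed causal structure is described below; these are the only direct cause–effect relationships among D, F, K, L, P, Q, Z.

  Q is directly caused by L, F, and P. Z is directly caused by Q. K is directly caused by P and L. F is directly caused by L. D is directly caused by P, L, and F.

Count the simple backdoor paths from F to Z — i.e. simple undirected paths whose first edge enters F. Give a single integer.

A backdoor path from F to Z is any simple undirected path whose first edge points into F (i.e. leaves F via a parent).
Parents of F: {L}.
Enumerating:
  P1: F <- L -> K <- P -> Q -> Z
  P2: F <- L -> Q -> Z
  P3: F <- L -> D <- P -> Q -> Z
That exhausts the simple backdoor paths. Count: 3.

3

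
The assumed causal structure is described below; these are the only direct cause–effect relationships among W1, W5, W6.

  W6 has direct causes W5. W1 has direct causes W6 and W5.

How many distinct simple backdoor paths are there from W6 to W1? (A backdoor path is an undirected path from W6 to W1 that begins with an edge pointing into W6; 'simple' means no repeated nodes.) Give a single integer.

1

A backdoor path from W6 to W1 is any simple undirected path whose first edge points into W6 (i.e. leaves W6 via a parent).
Parents of W6: {W5}.
Enumerating:
  P1: W6 <- W5 -> W1
That exhausts the simple backdoor paths. Count: 1.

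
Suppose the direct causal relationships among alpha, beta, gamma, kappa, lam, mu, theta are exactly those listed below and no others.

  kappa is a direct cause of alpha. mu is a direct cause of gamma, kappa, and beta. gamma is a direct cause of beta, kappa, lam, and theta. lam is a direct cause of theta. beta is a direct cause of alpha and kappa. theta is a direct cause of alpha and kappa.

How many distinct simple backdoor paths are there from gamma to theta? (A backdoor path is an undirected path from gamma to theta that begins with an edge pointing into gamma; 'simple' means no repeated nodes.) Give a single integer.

A backdoor path from gamma to theta is any simple undirected path whose first edge points into gamma (i.e. leaves gamma via a parent).
Parents of gamma: {mu}.
Enumerating:
  P1: gamma <- mu -> beta -> kappa <- theta
  P2: gamma <- mu -> beta -> kappa -> alpha <- theta
  P3: gamma <- mu -> beta -> alpha <- theta
  P4: gamma <- mu -> beta -> alpha <- kappa <- theta
  P5: gamma <- mu -> kappa <- beta -> alpha <- theta
  P6: gamma <- mu -> kappa <- theta
  P7: gamma <- mu -> kappa -> alpha <- theta
That exhausts the simple backdoor paths. Count: 7.

7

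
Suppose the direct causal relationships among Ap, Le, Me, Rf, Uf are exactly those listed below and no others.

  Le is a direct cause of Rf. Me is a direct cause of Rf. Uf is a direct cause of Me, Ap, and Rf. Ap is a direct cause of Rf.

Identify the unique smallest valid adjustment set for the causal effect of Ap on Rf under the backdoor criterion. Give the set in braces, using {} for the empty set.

Variables eligible for adjustment (non-descendants of Ap, excluding Ap and Rf): {Le, Me, Uf}.
Backdoor paths from Ap to Rf:
  P1: Ap <- Uf -> Me -> Rf
  P2: Ap <- Uf -> Rf
The empty set is not sufficient: P1 (Ap <- Uf -> Me -> Rf) has no collider blocking it and no conditioned non-collider, so it is open.
Try {Uf}:
  P1: blocked at fork node Uf ∈ conditioning set.
  P2: blocked at fork node Uf ∈ conditioning set.
{Uf} contains no descendant of Ap and blocks every backdoor path.
No other singleton works — e.g. {Me} leaves P2 open — so {Uf} is the unique smallest valid adjustment set.

{Uf}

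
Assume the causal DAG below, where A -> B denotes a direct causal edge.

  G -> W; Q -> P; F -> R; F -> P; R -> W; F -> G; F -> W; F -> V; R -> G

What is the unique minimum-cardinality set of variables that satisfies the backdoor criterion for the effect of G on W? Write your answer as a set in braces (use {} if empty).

Variables eligible for adjustment (non-descendants of G, excluding G and W): {F, P, Q, R, V}.
Backdoor paths from G to W:
  P1: G <- F -> R -> W
  P2: G <- F -> W
  P3: G <- R <- F -> W
  P4: G <- R -> W
The empty set is not sufficient: P1 (G <- F -> R -> W) has no collider blocking it and no conditioned non-collider, so it is open.
Try {F, R}:
  P1: blocked at fork node F ∈ conditioning set.
  P2: blocked at fork node F ∈ conditioning set.
  P3: blocked at chain node R ∈ conditioning set.
  P4: blocked at fork node R ∈ conditioning set.
{F, R} contains no descendant of G and blocks every backdoor path.
Every element of {F, R} is needed (dropping F leaves P2 open; dropping R leaves P4 open), so no proper subset is valid.
Among all size-2 subsets of the eligible variables, only {F, R} blocks every backdoor path, so it is the unique smallest valid adjustment set.

{F, R}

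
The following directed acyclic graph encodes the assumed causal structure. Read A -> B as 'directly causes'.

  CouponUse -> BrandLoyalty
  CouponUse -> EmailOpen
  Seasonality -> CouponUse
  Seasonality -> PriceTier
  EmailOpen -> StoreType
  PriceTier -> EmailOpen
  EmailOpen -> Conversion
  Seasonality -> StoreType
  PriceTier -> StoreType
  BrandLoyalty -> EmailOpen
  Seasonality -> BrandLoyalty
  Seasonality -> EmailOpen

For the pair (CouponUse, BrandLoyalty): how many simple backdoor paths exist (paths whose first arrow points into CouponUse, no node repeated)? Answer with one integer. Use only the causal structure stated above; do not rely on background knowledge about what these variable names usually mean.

6

A backdoor path from CouponUse to BrandLoyalty is any simple undirected path whose first edge points into CouponUse (i.e. leaves CouponUse via a parent).
Parents of CouponUse: {Seasonality}.
Enumerating:
  P1: CouponUse <- Seasonality -> PriceTier -> EmailOpen <- BrandLoyalty
  P2: CouponUse <- Seasonality -> PriceTier -> StoreType <- EmailOpen <- BrandLoyalty
  P3: CouponUse <- Seasonality -> BrandLoyalty
  P4: CouponUse <- Seasonality -> EmailOpen <- BrandLoyalty
  P5: CouponUse <- Seasonality -> StoreType <- PriceTier -> EmailOpen <- BrandLoyalty
  P6: CouponUse <- Seasonality -> StoreType <- EmailOpen <- BrandLoyalty
That exhausts the simple backdoor paths. Count: 6.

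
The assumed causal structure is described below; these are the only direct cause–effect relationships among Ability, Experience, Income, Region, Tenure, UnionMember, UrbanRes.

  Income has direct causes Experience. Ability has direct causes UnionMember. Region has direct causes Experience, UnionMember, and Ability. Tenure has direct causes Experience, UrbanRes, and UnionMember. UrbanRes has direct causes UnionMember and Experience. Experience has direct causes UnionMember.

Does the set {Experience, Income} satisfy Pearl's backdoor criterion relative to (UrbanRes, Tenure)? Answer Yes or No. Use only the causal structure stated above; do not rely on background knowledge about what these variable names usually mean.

No

Backdoor paths from UrbanRes to Tenure (paths whose first edge points into UrbanRes):
  P1: UrbanRes <- UnionMember -> Experience -> Tenure
  P2: UrbanRes <- UnionMember -> Tenure
  P3: UrbanRes <- UnionMember -> Ability -> Region <- Experience -> Tenure
  P4: UrbanRes <- UnionMember -> Region <- Experience -> Tenure
  P5: UrbanRes <- Experience <- UnionMember -> Tenure
  P6: UrbanRes <- Experience -> Tenure
  P7: UrbanRes <- Experience -> Region <- UnionMember -> Tenure
  P8: UrbanRes <- Experience -> Region <- Ability <- UnionMember -> Tenure
Condition 1 (no descendant of UrbanRes in the set): holds — descendants of UrbanRes are {Tenure}; none are in {Experience, Income}.
Condition 2 (every backdoor path blocked by {Experience, Income}):
  P1: blocked at chain node Experience ∈ conditioning set.
  P2: open — no interior node is in the conditioning set.
  P3: blocked at collider Region (neither it nor any descendant is in the conditioning set).
  P4: blocked at collider Region (neither it nor any descendant is in the conditioning set).
  P5: blocked at chain node Experience ∈ conditioning set.
  P6: blocked at fork node Experience ∈ conditioning set.
  P7: blocked at fork node Experience ∈ conditioning set.
  P8: blocked at fork node Experience ∈ conditioning set.
{Experience, Income} does not satisfy the backdoor criterion.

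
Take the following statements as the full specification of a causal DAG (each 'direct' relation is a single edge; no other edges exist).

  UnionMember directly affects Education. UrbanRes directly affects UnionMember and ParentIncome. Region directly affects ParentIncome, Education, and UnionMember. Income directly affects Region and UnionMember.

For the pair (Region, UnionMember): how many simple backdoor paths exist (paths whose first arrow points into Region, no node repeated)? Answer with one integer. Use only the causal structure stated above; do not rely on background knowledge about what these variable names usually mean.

A backdoor path from Region to UnionMember is any simple undirected path whose first edge points into Region (i.e. leaves Region via a parent).
Parents of Region: {Income}.
Enumerating:
  P1: Region <- Income -> UnionMember
That exhausts the simple backdoor paths. Count: 1.

1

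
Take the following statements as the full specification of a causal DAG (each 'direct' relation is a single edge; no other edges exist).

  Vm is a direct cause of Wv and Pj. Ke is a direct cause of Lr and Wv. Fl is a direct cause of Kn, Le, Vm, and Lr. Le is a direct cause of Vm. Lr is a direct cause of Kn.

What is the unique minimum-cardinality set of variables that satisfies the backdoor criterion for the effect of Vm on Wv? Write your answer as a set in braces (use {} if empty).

{}

Variables eligible for adjustment (non-descendants of Vm, excluding Vm and Wv): {Fl, Ke, Kn, Le, Lr}.
Backdoor paths from Vm to Wv:
  P1: Vm <- Fl -> Lr <- Ke -> Wv
  P2: Vm <- Fl -> Kn <- Lr <- Ke -> Wv
  P3: Vm <- Le <- Fl -> Lr <- Ke -> Wv
  P4: Vm <- Le <- Fl -> Kn <- Lr <- Ke -> Wv
Each backdoor path contains an unconditioned collider, so every path is already blocked with the empty conditioning set:
  P1: blocked at collider Lr (neither it nor any descendant is in the conditioning set).
  P2: blocked at collider Kn (neither it nor any descendant is in the conditioning set).
  P3: blocked at collider Lr (neither it nor any descendant is in the conditioning set).
  P4: blocked at collider Kn (neither it nor any descendant is in the conditioning set).
The empty set is therefore the unique smallest valid set.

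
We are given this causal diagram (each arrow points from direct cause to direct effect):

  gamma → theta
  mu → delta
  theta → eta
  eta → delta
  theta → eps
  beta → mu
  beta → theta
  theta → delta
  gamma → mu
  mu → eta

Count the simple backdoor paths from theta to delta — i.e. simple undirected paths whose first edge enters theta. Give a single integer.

4

A backdoor path from theta to delta is any simple undirected path whose first edge points into theta (i.e. leaves theta via a parent).
Parents of theta: {beta, gamma}.
Enumerating:
  P1: theta <- beta -> mu -> eta -> delta
  P2: theta <- beta -> mu -> delta
  P3: theta <- gamma -> mu -> eta -> delta
  P4: theta <- gamma -> mu -> delta
That exhausts the simple backdoor paths. Count: 4.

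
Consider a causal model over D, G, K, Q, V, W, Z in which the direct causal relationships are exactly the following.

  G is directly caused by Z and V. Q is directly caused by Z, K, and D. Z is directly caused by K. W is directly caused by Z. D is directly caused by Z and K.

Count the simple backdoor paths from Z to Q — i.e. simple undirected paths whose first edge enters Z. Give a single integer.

2

A backdoor path from Z to Q is any simple undirected path whose first edge points into Z (i.e. leaves Z via a parent).
Parents of Z: {K}.
Enumerating:
  P1: Z <- K -> D -> Q
  P2: Z <- K -> Q
That exhausts the simple backdoor paths. Count: 2.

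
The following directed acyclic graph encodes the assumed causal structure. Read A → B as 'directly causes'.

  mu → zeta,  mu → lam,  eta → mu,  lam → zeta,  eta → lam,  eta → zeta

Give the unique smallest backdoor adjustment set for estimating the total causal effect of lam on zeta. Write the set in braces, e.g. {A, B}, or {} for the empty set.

{eta, mu}

Variables eligible for adjustment (non-descendants of lam, excluding lam and zeta): {eta, mu}.
Backdoor paths from lam to zeta:
  P1: lam <- eta -> mu -> zeta
  P2: lam <- eta -> zeta
  P3: lam <- mu <- eta -> zeta
  P4: lam <- mu -> zeta
The empty set is not sufficient: P1 (lam <- eta -> mu -> zeta) has no collider blocking it and no conditioned non-collider, so it is open.
Try {eta, mu}:
  P1: blocked at fork node eta ∈ conditioning set.
  P2: blocked at fork node eta ∈ conditioning set.
  P3: blocked at chain node mu ∈ conditioning set.
  P4: blocked at fork node mu ∈ conditioning set.
{eta, mu} contains no descendant of lam and blocks every backdoor path.
Every element of {eta, mu} is needed (dropping eta leaves P2 open; dropping mu leaves P4 open), so no proper subset is valid.
Among all size-2 subsets of the eligible variables, only {eta, mu} blocks every backdoor path, so it is the unique smallest valid adjustment set.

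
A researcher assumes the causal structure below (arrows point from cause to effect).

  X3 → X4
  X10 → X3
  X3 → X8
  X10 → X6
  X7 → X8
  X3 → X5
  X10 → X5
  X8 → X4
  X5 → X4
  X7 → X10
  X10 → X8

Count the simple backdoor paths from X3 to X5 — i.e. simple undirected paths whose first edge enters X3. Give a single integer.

A backdoor path from X3 to X5 is any simple undirected path whose first edge points into X3 (i.e. leaves X3 via a parent).
Parents of X3: {X10}.
Enumerating:
  P1: X3 <- X10 <- X7 -> X8 -> X4 <- X5
  P2: X3 <- X10 -> X8 -> X4 <- X5
  P3: X3 <- X10 -> X5
That exhausts the simple backdoor paths. Count: 3.

3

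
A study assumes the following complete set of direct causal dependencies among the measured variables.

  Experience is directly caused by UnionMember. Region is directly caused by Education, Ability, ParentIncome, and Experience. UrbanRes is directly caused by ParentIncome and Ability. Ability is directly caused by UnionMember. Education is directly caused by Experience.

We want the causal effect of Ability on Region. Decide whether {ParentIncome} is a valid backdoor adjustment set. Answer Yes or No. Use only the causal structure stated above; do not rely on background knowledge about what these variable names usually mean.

No

Backdoor paths from Ability to Region (paths whose first edge points into Ability):
  P1: Ability <- UnionMember -> Experience -> Education -> Region
  P2: Ability <- UnionMember -> Experience -> Region
Condition 1 (no descendant of Ability in the set): holds — descendants of Ability are {Region, UrbanRes}; none are in {ParentIncome}.
Condition 2 (every backdoor path blocked by {ParentIncome}):
  P1: open — no interior node is in the conditioning set.
  P2: open — no interior node is in the conditioning set.
{ParentIncome} does not satisfy the backdoor criterion.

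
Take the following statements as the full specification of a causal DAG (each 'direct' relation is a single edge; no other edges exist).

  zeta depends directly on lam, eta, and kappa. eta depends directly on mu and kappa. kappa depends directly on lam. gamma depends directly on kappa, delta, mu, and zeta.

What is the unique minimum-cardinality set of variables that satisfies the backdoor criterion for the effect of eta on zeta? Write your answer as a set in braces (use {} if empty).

{kappa}

Variables eligible for adjustment (non-descendants of eta, excluding eta and zeta): {delta, kappa, lam, mu}.
Backdoor paths from eta to zeta:
  P1: eta <- mu -> gamma <- kappa <- lam -> zeta
  P2: eta <- mu -> gamma <- kappa -> zeta
  P3: eta <- mu -> gamma <- zeta
  P4: eta <- kappa <- lam -> zeta
  P5: eta <- kappa -> zeta
  P6: eta <- kappa -> gamma <- zeta
The empty set is not sufficient: P4 (eta <- kappa <- lam -> zeta) has no collider blocking it and no conditioned non-collider, so it is open.
Try {kappa}:
  P1: blocked at collider gamma (neither it nor any descendant is in the conditioning set).
  P2: blocked at collider gamma (neither it nor any descendant is in the conditioning set).
  P3: blocked at collider gamma (neither it nor any descendant is in the conditioning set).
  P4: blocked at chain node kappa ∈ conditioning set.
  P5: blocked at fork node kappa ∈ conditioning set.
  P6: blocked at fork node kappa ∈ conditioning set.
{kappa} contains no descendant of eta and blocks every backdoor path.
No other singleton works — e.g. {mu} leaves P4 open — so {kappa} is the unique smallest valid adjustment set.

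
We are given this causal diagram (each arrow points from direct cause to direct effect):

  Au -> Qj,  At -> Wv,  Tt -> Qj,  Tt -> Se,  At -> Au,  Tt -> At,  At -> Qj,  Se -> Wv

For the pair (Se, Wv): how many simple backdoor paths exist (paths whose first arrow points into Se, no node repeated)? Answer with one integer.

3

A backdoor path from Se to Wv is any simple undirected path whose first edge points into Se (i.e. leaves Se via a parent).
Parents of Se: {Tt}.
Enumerating:
  P1: Se <- Tt -> At -> Wv
  P2: Se <- Tt -> Qj <- At -> Wv
  P3: Se <- Tt -> Qj <- Au <- At -> Wv
That exhausts the simple backdoor paths. Count: 3.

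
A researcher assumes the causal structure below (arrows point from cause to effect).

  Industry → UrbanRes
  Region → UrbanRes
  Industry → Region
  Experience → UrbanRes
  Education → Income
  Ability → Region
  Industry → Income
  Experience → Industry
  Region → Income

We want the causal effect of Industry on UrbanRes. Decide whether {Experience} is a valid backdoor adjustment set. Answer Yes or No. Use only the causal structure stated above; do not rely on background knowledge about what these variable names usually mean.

Yes

Backdoor paths from Industry to UrbanRes (paths whose first edge points into Industry):
  P1: Industry <- Experience -> UrbanRes
Condition 1 (no descendant of Industry in the set): holds — descendants of Industry are {Income, Region, UrbanRes}; none are in {Experience}.
Condition 2 (every backdoor path blocked by {Experience}):
  P1: blocked at fork node Experience ∈ conditioning set.
{Experience} satisfies the backdoor criterion.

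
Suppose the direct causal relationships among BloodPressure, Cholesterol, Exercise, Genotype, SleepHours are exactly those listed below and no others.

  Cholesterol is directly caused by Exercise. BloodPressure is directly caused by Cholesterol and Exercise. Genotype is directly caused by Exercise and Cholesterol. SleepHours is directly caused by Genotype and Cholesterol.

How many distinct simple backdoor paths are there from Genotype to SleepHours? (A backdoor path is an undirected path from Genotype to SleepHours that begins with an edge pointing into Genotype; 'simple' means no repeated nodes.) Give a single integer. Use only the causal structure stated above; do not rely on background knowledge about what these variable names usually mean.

3

A backdoor path from Genotype to SleepHours is any simple undirected path whose first edge points into Genotype (i.e. leaves Genotype via a parent).
Parents of Genotype: {Cholesterol, Exercise}.
Enumerating:
  P1: Genotype <- Exercise -> Cholesterol -> SleepHours
  P2: Genotype <- Exercise -> BloodPressure <- Cholesterol -> SleepHours
  P3: Genotype <- Cholesterol -> SleepHours
That exhausts the simple backdoor paths. Count: 3.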